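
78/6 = 13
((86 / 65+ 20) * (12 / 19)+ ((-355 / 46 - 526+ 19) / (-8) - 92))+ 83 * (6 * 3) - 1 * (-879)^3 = 308661418539351 / 454480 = 679152918.81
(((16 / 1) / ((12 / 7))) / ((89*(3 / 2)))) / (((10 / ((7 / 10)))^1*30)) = 0.00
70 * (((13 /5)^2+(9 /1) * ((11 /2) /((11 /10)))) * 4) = 72464 /5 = 14492.80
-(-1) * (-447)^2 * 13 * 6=15585102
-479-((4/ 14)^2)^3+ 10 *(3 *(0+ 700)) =2414275065/ 117649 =20521.00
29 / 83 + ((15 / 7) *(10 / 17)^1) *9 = 115501 / 9877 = 11.69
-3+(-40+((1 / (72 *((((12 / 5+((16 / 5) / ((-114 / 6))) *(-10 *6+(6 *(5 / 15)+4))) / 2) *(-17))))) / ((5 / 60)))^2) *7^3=-13723.00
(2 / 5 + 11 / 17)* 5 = 89 / 17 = 5.24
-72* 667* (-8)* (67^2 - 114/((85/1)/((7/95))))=732954966336/425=1724599920.79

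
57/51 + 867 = 14758/17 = 868.12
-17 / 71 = -0.24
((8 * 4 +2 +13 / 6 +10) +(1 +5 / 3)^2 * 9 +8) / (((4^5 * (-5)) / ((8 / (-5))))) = 709 / 19200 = 0.04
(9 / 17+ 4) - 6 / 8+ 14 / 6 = 1247 / 204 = 6.11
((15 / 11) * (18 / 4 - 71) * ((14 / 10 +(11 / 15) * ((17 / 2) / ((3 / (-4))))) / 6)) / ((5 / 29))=1199527 / 1980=605.82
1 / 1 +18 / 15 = 11 / 5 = 2.20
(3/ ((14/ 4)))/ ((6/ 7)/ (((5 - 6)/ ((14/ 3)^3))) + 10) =-0.01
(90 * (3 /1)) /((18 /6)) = 90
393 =393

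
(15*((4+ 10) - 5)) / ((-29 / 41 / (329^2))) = -599113935 / 29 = -20659101.21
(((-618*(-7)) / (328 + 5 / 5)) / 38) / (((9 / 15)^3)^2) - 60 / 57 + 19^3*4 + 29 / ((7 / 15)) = 41779153198 / 1518993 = 27504.51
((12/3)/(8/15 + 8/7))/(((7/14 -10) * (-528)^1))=0.00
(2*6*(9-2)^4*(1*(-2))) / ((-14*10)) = 2058 / 5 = 411.60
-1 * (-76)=76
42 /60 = 7 /10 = 0.70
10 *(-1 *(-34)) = 340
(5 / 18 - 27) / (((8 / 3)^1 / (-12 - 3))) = 2405 / 16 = 150.31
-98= -98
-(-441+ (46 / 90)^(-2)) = 437.17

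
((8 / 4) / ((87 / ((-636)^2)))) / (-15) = -89888 / 145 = -619.92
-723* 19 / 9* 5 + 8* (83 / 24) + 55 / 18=-136817 / 18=-7600.94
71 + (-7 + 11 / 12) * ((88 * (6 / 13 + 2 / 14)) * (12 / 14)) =-131433 / 637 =-206.33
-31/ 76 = -0.41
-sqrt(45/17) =-3 * sqrt(85)/17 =-1.63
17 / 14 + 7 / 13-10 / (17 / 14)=-6.48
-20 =-20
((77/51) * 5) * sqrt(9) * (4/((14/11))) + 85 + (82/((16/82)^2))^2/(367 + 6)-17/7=572250598471/45452288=12590.14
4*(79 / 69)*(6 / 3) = 632 / 69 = 9.16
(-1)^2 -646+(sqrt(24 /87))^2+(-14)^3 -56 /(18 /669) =-475895 /87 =-5470.06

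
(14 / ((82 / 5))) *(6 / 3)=70 / 41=1.71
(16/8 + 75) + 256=333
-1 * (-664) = 664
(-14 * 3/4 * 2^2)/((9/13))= -182/3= -60.67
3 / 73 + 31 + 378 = 29860 / 73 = 409.04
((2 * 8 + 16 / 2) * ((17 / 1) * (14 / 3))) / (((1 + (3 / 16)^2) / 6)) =11036.02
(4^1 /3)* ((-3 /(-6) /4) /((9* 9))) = 1 /486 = 0.00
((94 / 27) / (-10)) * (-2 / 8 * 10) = 47 / 54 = 0.87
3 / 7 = 0.43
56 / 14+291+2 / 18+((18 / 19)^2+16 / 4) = 974728 / 3249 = 300.01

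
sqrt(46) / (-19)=-sqrt(46) / 19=-0.36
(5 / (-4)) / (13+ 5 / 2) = -0.08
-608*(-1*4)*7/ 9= 17024/ 9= 1891.56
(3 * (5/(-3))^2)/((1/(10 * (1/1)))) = 250/3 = 83.33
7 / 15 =0.47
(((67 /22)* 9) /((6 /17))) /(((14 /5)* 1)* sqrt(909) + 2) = -85425 /3917408 + 358785* sqrt(101) /3917408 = 0.90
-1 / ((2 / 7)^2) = -49 / 4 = -12.25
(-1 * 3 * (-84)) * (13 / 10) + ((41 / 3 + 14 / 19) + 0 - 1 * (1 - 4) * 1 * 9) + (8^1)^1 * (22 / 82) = 4336886 / 11685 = 371.15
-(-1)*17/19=17/19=0.89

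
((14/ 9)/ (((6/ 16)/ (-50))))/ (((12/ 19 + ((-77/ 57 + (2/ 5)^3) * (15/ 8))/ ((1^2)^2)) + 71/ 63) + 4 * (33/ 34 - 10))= 2532320000/ 448963797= 5.64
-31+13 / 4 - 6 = -135 / 4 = -33.75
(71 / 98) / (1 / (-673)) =-47783 / 98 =-487.58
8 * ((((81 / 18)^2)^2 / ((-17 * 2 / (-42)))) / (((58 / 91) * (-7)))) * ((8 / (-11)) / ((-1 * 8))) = -1791153 / 21692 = -82.57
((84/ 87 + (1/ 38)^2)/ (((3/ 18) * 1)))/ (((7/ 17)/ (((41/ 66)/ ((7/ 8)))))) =10.00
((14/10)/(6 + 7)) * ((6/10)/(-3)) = -7/325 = -0.02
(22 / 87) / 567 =22 / 49329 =0.00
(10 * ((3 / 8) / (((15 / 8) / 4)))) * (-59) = -472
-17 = -17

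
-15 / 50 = -3 / 10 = -0.30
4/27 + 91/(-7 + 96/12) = 2461/27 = 91.15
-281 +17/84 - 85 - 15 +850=39413/84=469.20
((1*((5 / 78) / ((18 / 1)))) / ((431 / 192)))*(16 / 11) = 1280 / 554697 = 0.00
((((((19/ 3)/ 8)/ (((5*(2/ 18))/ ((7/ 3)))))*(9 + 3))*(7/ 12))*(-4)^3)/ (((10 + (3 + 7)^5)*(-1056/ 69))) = 0.00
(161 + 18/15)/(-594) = -811/2970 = -0.27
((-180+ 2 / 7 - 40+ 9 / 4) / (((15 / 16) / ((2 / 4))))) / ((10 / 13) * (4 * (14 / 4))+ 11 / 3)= -158314 / 19705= -8.03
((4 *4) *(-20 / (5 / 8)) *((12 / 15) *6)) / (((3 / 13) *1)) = -53248 / 5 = -10649.60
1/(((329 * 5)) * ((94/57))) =57/154630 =0.00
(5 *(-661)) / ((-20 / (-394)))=-130217 / 2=-65108.50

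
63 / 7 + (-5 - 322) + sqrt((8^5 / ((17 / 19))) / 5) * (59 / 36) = -318 + 1888 * sqrt(3230) / 765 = -177.74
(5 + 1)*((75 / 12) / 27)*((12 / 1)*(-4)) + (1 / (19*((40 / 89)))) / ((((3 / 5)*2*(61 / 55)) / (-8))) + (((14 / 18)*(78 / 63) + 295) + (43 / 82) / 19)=293322412 / 1283013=228.62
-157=-157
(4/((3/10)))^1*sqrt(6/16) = 10*sqrt(6)/3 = 8.16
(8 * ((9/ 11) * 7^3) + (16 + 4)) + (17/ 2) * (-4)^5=-70828/ 11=-6438.91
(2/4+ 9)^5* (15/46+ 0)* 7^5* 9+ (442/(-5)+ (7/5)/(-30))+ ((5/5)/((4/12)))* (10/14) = 2949519467220791/772800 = 3816665977.25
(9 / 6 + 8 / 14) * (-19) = -551 / 14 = -39.36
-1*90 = -90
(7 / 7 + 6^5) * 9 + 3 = 69996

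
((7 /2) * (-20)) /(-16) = 35 /8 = 4.38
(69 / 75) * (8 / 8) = 23 / 25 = 0.92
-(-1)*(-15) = -15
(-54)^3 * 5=-787320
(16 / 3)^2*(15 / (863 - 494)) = 1280 / 1107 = 1.16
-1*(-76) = 76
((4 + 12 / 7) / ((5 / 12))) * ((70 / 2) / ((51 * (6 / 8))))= 12.55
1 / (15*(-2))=-1 / 30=-0.03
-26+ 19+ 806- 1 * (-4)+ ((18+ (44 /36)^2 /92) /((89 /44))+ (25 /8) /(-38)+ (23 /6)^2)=41660966909 /50405328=826.52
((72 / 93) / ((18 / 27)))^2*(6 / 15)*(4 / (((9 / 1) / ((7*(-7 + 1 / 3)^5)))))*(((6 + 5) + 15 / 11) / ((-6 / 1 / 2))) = 77987840000 / 856251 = 91080.58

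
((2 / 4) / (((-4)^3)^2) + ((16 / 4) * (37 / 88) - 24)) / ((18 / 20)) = -3351875 / 135168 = -24.80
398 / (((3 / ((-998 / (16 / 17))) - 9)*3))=-3376234 / 229113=-14.74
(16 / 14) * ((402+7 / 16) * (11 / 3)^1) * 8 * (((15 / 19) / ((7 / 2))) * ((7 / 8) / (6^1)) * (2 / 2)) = 354145 / 798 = 443.79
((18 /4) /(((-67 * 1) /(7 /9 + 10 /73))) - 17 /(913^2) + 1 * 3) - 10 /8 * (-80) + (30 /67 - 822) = -5859555946845 /8153971958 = -718.61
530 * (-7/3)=-3710/3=-1236.67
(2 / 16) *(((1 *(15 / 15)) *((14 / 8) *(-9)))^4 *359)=5655312999 / 2048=2761383.30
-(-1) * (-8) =-8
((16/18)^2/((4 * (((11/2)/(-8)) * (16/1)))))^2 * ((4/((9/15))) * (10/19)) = 51200/45251217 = 0.00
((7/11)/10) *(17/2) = 119/220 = 0.54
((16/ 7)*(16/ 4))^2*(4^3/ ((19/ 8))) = 2097152/ 931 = 2252.58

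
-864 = -864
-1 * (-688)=688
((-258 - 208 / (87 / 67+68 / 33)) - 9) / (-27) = 12.18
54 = 54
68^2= 4624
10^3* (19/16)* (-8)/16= -2375/4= -593.75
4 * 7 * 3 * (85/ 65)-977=-11273/ 13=-867.15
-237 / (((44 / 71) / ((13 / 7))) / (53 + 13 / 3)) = -3135431 / 77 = -40719.88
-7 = -7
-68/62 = -34/31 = -1.10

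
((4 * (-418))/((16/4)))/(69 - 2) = -418/67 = -6.24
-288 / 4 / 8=-9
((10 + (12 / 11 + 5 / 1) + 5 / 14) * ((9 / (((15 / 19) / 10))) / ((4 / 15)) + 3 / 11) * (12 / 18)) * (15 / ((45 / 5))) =39730105 / 5082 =7817.81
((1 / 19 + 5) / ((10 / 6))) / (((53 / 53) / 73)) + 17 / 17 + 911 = 107664 / 95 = 1133.31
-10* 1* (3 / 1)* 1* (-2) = 60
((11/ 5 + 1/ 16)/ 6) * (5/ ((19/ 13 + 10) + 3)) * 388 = 228241/ 4512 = 50.59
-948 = -948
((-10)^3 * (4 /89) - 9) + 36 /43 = -53.11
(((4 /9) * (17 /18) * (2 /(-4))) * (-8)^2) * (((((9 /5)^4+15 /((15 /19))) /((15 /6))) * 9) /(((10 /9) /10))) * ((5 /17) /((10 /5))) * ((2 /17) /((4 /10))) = -1179904 /2125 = -555.25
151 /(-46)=-151 /46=-3.28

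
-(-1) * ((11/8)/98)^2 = 121/614656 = 0.00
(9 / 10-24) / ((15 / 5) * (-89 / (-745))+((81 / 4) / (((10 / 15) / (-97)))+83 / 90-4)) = 177012 / 22598489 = 0.01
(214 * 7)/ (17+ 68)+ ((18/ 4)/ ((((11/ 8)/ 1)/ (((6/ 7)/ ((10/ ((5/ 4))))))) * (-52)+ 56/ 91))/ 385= 5998447417/ 340366180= 17.62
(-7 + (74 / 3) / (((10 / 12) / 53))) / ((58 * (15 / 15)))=7809 / 290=26.93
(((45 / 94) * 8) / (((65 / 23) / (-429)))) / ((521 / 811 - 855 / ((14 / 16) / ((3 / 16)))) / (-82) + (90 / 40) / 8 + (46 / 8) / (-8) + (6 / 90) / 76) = -29000926342080 / 89286405391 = -324.81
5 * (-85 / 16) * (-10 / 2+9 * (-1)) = 2975 / 8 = 371.88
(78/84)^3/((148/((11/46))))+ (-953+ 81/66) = -195582055027/205492672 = -951.77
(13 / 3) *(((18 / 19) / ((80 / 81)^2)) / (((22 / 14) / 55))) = 1791153 / 12160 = 147.30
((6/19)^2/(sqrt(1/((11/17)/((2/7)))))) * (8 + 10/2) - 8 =-8 + 234 * sqrt(2618)/6137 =-6.05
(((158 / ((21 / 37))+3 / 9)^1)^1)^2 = 3806401 / 49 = 77681.65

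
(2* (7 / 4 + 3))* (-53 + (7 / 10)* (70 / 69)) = -34276 / 69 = -496.75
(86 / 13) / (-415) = -86 / 5395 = -0.02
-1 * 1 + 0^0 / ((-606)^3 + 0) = -222545017 / 222545016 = -1.00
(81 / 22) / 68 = 81 / 1496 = 0.05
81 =81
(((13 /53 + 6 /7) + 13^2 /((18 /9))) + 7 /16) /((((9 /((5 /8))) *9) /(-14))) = -2553665 /274752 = -9.29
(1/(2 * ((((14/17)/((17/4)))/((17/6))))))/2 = 3.66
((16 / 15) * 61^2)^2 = 3544535296 / 225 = 15753490.20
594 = 594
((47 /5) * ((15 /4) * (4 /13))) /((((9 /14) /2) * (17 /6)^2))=15792 /3757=4.20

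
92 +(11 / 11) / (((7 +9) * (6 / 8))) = 1105 / 12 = 92.08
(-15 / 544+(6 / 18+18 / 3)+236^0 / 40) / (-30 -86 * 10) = -51659 / 7262400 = -0.01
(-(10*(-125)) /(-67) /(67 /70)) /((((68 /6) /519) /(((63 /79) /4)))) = -2145740625 /12057454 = -177.96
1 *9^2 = 81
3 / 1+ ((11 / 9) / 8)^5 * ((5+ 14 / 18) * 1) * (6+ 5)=13083724309 / 4353564672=3.01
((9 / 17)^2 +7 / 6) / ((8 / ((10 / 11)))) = 12545 / 76296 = 0.16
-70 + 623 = 553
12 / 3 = 4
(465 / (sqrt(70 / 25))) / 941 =0.30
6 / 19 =0.32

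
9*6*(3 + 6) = 486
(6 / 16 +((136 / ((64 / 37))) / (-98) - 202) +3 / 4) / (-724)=158115 / 567616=0.28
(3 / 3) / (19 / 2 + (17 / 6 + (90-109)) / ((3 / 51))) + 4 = 3181 / 796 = 4.00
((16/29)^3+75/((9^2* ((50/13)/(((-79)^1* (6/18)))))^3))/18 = 71536877328313/10498664784690000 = 0.01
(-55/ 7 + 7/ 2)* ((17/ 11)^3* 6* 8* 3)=-21577896/ 9317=-2315.97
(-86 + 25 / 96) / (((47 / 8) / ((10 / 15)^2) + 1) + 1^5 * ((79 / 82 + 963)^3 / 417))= -78853136389 / 1975541136790435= -0.00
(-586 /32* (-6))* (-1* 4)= -439.50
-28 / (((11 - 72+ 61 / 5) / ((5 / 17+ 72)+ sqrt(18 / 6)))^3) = 1982833125*sqrt(3) / 524780072+ 813543770375 / 8921261224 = 97.74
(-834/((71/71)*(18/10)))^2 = 1932100/9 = 214677.78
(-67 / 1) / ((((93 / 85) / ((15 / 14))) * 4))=-16.40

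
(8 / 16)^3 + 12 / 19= 115 / 152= 0.76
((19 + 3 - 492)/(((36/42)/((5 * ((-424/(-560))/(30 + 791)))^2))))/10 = -0.00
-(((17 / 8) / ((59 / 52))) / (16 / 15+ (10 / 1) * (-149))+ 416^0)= -202469 / 202724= -1.00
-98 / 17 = -5.76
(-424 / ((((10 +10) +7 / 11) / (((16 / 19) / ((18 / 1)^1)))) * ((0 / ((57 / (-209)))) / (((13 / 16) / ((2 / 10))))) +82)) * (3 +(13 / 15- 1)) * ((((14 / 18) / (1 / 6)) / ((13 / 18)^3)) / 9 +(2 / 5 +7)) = -130.09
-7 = -7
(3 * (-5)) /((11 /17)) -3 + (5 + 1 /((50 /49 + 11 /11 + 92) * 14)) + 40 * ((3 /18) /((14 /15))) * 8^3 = 2579634905 /709478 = 3635.96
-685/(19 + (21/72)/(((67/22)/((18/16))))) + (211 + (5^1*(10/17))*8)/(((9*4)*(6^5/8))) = -97053081059/2707754832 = -35.84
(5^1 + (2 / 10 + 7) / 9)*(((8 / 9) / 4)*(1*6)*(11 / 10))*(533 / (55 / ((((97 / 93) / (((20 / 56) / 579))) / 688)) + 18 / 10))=44563056538 / 237636345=187.53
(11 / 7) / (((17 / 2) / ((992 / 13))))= 21824 / 1547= 14.11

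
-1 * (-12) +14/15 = 194/15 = 12.93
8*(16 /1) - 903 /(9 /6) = -474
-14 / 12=-7 / 6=-1.17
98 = 98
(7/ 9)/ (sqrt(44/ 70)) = 7 * sqrt(770)/ 198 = 0.98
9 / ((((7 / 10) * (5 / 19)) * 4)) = 171 / 14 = 12.21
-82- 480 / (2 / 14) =-3442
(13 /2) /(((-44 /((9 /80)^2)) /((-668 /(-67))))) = -175851 /9433600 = -0.02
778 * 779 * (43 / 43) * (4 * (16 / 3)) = 38787968 / 3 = 12929322.67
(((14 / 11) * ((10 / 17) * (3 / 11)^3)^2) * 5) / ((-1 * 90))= -56700 / 5631792419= -0.00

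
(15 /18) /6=5 /36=0.14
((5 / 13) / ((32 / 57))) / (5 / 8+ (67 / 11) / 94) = 49115 / 49452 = 0.99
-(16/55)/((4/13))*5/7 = -52/77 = -0.68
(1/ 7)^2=1/ 49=0.02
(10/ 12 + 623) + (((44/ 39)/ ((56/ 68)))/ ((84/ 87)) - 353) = 520274/ 1911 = 272.25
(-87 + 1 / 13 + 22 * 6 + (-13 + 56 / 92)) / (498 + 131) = 9773 / 188071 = 0.05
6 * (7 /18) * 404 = 942.67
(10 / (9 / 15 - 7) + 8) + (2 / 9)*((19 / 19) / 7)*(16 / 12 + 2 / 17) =333307 / 51408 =6.48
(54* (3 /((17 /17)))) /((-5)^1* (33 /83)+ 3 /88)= -394416 /4757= -82.91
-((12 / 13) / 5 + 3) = -207 / 65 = -3.18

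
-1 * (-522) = 522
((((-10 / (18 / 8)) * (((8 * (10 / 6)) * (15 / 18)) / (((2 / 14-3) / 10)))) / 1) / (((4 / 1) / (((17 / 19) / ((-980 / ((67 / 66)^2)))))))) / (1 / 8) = -3815650 / 11731797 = -0.33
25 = 25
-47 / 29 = -1.62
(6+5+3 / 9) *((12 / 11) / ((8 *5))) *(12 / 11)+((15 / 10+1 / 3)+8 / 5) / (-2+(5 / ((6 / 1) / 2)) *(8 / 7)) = -17285 / 484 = -35.71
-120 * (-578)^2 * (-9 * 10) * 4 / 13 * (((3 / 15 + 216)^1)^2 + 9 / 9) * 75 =50596602725030400 / 13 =3892046363463876.92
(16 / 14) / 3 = 8 / 21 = 0.38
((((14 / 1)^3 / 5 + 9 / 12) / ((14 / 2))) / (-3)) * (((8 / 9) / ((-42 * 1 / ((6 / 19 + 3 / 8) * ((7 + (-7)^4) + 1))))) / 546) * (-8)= -8825773 / 653562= -13.50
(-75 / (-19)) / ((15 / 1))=5 / 19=0.26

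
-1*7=-7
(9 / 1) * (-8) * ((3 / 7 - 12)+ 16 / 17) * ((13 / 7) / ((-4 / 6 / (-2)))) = 3552120 / 833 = 4264.25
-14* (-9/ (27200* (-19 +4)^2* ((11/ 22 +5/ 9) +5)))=63/ 18530000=0.00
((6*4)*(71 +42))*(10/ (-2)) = -13560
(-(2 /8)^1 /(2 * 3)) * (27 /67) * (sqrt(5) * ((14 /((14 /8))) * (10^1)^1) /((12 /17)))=-255 * sqrt(5) /134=-4.26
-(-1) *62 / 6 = 31 / 3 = 10.33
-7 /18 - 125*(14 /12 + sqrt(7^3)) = -875*sqrt(7) - 1316 /9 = -2461.25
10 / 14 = 5 / 7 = 0.71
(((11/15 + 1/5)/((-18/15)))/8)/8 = -7/576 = -0.01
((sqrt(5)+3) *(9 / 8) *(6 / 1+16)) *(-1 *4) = -297 - 99 *sqrt(5) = -518.37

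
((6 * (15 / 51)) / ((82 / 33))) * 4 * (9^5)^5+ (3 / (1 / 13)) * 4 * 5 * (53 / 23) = 32693074359486966892625953440 / 16031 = 2039365876083024570683423.00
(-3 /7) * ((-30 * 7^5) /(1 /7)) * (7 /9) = 1176490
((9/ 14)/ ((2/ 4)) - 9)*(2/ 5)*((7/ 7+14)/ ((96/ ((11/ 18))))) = -0.29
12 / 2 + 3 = 9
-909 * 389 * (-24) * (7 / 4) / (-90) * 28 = -23101932 / 5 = -4620386.40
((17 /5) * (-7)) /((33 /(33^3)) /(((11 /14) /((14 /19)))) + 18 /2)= -27084519 /10243025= -2.64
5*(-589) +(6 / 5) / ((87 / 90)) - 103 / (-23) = -1960500 / 667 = -2939.28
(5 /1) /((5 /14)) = 14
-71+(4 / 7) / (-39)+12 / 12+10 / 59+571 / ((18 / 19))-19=49662107 / 96642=513.88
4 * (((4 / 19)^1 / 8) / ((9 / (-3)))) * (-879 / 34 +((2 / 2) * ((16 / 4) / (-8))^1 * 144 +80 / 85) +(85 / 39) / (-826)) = 53074010 / 15607683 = 3.40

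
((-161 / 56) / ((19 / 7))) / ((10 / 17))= -2737 / 1520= -1.80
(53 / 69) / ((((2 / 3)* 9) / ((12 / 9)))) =0.17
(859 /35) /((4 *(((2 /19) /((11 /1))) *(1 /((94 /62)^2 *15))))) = 1189751937 /53816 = 22107.77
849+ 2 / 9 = 7643 / 9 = 849.22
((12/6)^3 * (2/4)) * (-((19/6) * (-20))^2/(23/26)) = -3754400/207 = -18137.20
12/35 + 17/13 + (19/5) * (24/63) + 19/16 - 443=-9581521/21840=-438.71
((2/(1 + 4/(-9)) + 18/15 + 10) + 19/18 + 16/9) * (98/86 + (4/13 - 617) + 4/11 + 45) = -1854723197/184470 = -10054.34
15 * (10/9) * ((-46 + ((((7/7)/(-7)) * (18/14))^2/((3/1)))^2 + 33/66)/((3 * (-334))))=13114885825/17328991806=0.76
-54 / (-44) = 27 / 22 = 1.23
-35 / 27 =-1.30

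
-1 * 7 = -7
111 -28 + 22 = 105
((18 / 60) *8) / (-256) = -3 / 320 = -0.01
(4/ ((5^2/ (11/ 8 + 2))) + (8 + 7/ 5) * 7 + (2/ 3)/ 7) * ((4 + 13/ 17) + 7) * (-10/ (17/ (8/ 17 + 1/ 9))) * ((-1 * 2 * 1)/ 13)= 41.14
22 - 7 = 15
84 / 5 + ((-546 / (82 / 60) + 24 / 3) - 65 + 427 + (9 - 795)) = -163736 / 205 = -798.71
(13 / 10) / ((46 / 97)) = 1261 / 460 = 2.74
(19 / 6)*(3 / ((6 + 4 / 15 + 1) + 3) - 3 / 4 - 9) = -29.95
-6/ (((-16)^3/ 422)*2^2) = 633/ 4096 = 0.15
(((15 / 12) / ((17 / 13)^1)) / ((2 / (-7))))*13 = -5915 / 136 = -43.49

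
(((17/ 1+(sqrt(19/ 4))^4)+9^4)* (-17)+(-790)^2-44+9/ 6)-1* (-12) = 8189759/ 16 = 511859.94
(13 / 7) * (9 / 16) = 117 / 112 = 1.04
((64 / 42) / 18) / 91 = 0.00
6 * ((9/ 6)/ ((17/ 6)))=3.18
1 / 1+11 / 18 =1.61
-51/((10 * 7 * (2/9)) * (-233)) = 459/32620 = 0.01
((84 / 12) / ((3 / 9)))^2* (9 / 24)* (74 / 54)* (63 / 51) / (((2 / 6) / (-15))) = -12597.68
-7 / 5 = -1.40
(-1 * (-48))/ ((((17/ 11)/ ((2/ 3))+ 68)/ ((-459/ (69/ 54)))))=-513216/ 2093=-245.21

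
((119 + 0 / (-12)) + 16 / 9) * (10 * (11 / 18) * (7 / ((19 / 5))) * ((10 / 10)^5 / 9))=2092475 / 13851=151.07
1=1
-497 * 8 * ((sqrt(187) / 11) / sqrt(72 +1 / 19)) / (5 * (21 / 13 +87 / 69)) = -297206 * sqrt(3553) / 437525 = -40.49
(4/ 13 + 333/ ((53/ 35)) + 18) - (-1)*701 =647118/ 689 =939.21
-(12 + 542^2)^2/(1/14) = -1208260734464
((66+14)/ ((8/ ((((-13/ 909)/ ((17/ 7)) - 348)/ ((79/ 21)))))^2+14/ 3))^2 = 28916933913339861587279040729000000/ 98713530851526682244046840406321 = 292.94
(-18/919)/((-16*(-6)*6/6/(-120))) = 45/1838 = 0.02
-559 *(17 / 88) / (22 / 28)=-66521 / 484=-137.44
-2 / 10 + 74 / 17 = 353 / 85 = 4.15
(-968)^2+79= 937103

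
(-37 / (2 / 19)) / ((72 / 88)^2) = -85063 / 162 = -525.08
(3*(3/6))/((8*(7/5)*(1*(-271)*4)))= -15/121408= -0.00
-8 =-8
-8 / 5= -1.60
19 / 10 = 1.90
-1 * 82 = -82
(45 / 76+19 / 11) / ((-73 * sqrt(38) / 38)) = -1939 * sqrt(38) / 61028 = -0.20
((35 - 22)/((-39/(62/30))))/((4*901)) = -31/162180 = -0.00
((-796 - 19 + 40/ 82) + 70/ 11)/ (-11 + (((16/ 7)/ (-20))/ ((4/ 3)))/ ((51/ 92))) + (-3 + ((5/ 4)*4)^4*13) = 24528339639/ 2993287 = 8194.45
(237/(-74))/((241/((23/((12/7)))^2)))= -2047759/856032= -2.39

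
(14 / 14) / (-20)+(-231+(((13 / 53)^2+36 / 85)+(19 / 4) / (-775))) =-17066314571 / 74017150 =-230.57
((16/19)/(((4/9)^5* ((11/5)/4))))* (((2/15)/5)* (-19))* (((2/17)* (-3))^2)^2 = -3188646/4593655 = -0.69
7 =7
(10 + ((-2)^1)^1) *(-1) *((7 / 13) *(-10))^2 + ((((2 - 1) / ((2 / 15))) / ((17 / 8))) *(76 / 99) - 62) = -291.24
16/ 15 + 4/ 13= 268/ 195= 1.37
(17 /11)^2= 289 /121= 2.39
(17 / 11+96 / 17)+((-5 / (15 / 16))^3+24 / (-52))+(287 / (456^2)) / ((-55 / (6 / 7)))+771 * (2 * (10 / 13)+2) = 9793338398291 / 3791193120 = 2583.18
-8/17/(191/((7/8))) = -7/3247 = -0.00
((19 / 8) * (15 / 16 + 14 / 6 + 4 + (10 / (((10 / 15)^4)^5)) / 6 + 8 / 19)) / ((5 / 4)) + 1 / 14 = 464389100117 / 44040192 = 10544.67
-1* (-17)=17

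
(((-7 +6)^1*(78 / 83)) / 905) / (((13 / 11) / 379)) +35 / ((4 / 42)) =367.17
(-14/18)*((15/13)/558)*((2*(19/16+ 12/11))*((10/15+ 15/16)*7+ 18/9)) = -8912225/91922688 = -0.10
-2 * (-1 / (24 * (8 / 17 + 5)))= 0.02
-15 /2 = -7.50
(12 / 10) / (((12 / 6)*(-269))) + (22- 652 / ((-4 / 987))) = 160903.00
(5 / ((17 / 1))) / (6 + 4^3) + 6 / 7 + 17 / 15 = 7121 / 3570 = 1.99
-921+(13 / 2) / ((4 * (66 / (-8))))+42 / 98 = -425395 / 462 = -920.77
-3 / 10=-0.30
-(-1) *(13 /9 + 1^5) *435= 3190 /3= 1063.33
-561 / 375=-187 / 125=-1.50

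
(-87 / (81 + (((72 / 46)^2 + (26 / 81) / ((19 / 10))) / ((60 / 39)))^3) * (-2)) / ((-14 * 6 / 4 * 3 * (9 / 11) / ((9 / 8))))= -7172363915743075792875 / 162296270789019103542176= -0.04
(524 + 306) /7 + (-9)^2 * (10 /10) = 1397 /7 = 199.57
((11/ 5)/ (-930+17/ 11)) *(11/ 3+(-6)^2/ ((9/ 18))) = -27467/ 153195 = -0.18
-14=-14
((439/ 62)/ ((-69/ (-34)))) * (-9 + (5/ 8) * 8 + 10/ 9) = -194038/ 19251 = -10.08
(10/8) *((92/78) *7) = 805/78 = 10.32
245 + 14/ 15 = 245.93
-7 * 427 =-2989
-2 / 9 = -0.22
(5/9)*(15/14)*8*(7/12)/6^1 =25/54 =0.46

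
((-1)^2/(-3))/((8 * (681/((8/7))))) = -1/14301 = -0.00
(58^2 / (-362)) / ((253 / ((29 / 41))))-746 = -1400673476 / 1877513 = -746.03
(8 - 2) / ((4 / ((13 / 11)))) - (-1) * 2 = 83 / 22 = 3.77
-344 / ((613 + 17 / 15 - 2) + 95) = -0.49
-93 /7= -13.29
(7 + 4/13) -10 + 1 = -22/13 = -1.69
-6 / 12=-1 / 2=-0.50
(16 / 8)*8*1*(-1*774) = -12384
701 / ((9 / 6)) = 1402 / 3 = 467.33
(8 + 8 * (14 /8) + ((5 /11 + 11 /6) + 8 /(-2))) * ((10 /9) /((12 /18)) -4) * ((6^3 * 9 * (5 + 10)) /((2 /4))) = -30368520 /11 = -2760774.55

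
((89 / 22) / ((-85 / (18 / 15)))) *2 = -534 / 4675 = -0.11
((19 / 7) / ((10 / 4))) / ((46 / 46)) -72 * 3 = -7522 / 35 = -214.91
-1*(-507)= 507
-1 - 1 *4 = -5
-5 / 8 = -0.62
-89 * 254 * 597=-13495782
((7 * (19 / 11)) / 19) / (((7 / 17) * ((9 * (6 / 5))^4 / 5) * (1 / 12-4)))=-53125 / 366339996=-0.00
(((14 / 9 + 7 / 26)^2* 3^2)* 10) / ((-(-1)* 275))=182329 / 167310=1.09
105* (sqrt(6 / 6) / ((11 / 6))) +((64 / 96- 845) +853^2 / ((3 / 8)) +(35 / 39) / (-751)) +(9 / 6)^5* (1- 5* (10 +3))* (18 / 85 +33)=52671700712458 / 27385215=1923362.69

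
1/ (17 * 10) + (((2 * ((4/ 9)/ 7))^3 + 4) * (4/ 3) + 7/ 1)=1573893931/ 127523970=12.34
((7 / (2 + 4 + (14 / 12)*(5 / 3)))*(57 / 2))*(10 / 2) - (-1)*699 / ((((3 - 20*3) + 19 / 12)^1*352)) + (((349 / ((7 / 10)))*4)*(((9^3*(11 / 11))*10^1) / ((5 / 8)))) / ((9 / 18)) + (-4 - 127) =35392602912179 / 760760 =46522691.67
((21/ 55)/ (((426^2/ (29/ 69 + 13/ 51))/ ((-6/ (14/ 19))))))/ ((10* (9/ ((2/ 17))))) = -38/ 2513064525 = -0.00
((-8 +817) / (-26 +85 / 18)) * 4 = -58248 / 383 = -152.08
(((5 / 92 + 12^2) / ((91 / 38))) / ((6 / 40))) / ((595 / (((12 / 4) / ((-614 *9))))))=-251807 / 688172121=-0.00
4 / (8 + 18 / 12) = 8 / 19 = 0.42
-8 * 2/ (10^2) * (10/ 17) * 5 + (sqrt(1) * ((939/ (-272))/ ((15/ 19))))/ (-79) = -44613/ 107440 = -0.42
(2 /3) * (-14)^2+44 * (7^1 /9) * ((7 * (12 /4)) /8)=441 /2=220.50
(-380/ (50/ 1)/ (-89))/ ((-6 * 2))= -19/ 2670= -0.01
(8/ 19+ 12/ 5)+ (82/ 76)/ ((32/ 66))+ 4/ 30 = 5.18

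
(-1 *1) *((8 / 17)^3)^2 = -262144 / 24137569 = -0.01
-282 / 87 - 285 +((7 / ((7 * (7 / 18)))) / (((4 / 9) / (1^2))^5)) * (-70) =-79198849 / 7424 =-10667.95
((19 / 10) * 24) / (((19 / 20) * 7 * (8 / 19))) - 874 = -6004 / 7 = -857.71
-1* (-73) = 73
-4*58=-232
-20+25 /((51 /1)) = -19.51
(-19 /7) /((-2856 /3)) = 19 /6664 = 0.00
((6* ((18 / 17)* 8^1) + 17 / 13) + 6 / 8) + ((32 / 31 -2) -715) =-18171223 / 27404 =-663.09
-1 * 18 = -18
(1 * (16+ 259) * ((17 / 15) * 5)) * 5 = 23375 / 3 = 7791.67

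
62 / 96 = 31 / 48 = 0.65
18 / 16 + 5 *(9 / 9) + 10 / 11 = 619 / 88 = 7.03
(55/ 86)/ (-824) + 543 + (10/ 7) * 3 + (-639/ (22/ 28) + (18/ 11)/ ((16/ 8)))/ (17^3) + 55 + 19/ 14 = 16177956681245/ 26807922064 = 603.48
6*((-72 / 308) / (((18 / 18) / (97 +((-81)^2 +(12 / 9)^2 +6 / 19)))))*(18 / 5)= -245997216 / 7315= -33629.15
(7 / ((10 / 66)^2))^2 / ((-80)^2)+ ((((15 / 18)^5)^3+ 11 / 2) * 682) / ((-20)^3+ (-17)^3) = 14.23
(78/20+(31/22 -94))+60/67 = -323526/3685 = -87.80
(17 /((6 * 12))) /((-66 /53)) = -0.19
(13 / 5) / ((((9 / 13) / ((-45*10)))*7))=-1690 / 7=-241.43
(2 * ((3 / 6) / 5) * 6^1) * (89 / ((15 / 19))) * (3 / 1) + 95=12521 / 25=500.84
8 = 8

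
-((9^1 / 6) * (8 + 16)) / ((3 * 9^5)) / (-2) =2 / 19683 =0.00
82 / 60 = 41 / 30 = 1.37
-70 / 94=-35 / 47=-0.74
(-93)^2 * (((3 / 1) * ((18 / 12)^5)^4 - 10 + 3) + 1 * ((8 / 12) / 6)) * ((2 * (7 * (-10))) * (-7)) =22150234056391175 / 262144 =84496437287.87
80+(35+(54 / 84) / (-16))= 114.96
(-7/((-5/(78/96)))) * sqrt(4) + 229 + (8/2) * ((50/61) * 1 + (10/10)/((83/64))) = 48126453/202520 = 237.64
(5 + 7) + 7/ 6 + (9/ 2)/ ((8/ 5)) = 767/ 48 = 15.98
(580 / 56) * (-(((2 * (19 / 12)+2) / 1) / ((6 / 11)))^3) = -5749514045 / 653184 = -8802.29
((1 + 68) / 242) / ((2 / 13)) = 897 / 484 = 1.85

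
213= 213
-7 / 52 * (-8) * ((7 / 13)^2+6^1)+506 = 1126564 / 2197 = 512.77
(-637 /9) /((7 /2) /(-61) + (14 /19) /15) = 1054690 /123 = 8574.72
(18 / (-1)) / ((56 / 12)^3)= -243 / 1372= -0.18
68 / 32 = 17 / 8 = 2.12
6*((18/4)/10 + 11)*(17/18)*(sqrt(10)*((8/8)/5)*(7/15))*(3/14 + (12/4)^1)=3893*sqrt(10)/200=61.55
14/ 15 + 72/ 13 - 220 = -41638/ 195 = -213.53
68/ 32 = 17/ 8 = 2.12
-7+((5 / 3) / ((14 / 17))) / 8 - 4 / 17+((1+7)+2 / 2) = 11525 / 5712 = 2.02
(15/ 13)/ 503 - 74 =-483871/ 6539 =-74.00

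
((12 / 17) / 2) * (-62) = -372 / 17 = -21.88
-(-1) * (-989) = -989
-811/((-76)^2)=-811/5776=-0.14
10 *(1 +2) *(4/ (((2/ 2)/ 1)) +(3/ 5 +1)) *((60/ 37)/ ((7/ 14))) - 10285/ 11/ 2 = 5725/ 74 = 77.36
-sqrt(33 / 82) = -sqrt(2706) / 82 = -0.63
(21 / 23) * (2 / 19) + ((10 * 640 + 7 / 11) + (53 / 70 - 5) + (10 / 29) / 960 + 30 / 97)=290633621442149 / 45434225760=6396.80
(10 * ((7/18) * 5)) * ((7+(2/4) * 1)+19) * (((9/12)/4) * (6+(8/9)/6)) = 769825/1296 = 594.00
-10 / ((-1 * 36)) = 5 / 18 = 0.28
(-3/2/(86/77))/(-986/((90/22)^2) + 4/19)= 8887725/388498808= 0.02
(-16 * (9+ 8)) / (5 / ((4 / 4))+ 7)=-68 / 3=-22.67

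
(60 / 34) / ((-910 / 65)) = -15 / 119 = -0.13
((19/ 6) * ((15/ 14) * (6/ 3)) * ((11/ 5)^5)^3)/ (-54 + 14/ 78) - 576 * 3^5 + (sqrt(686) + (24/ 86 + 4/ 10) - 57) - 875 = -1219770191434786200313/ 7712390136718750 + 7 * sqrt(14) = -158131.03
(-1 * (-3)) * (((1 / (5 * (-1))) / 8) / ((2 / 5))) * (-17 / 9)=17 / 48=0.35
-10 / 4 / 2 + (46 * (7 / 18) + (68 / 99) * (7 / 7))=2287 / 132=17.33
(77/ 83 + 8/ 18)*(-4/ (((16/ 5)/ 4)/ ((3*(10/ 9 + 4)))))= -235750/ 2241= -105.20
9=9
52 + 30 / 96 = 837 / 16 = 52.31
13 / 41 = 0.32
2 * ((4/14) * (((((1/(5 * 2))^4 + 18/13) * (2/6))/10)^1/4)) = 180013/27300000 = 0.01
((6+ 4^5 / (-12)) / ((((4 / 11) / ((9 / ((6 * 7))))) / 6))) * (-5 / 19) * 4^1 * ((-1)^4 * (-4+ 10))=33660 / 19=1771.58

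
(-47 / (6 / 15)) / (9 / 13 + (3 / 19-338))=58045 / 166552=0.35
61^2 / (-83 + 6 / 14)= -26047 / 578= -45.06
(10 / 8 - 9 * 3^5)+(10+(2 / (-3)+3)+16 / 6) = -8683 / 4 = -2170.75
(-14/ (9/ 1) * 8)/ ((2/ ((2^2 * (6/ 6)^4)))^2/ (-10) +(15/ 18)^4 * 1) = -80640/ 2963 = -27.22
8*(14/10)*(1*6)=336/5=67.20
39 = 39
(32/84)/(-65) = -8/1365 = -0.01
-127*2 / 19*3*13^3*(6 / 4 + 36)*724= -45452195100 / 19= -2392220794.74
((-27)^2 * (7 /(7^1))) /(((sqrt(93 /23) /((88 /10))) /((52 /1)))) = 555984 * sqrt(2139) /155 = 165896.03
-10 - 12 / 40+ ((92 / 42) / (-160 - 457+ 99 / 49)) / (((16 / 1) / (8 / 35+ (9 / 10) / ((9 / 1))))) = -74491777 / 7232160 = -10.30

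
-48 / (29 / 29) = -48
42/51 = 0.82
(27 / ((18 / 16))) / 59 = 24 / 59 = 0.41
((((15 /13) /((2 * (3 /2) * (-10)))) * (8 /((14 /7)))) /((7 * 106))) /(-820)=1 /3954860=0.00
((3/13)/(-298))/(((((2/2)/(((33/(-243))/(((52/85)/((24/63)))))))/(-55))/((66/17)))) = -66550/4759209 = -0.01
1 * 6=6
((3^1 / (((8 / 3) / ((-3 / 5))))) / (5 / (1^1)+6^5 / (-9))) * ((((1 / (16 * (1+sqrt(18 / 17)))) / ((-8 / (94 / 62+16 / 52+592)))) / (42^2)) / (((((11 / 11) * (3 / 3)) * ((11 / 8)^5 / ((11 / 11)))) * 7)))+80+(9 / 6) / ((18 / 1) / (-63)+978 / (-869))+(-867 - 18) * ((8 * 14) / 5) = -32411862493749498425321 / 1641517302389204240 - 17230392 * sqrt(34) / 95614940726305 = -19745.06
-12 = -12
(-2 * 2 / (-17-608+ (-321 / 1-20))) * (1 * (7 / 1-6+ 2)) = 2 / 161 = 0.01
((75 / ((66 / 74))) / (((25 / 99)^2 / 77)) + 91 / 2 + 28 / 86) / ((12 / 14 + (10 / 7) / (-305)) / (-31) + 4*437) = 413005744109 / 7106644400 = 58.12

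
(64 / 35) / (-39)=-64 / 1365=-0.05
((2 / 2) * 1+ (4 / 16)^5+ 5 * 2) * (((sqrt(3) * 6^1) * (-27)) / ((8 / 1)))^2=221728995 / 16384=13533.26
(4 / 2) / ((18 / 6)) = 2 / 3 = 0.67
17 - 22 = -5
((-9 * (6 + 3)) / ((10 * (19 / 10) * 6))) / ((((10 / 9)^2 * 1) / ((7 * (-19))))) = 15309 / 200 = 76.54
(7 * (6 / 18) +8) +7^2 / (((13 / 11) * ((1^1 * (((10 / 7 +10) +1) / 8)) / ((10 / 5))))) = 72055 / 1131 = 63.71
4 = 4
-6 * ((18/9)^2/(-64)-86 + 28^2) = -33501/8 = -4187.62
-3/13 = -0.23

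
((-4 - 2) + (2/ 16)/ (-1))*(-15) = 735/ 8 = 91.88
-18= -18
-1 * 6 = -6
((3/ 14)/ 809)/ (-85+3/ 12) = -2/ 639919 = -0.00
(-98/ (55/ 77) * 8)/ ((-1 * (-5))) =-5488/ 25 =-219.52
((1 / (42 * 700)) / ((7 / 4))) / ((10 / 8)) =2 / 128625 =0.00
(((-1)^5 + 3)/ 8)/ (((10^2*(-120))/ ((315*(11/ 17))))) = -231/ 54400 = -0.00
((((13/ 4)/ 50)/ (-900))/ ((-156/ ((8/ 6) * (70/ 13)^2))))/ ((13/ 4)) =49/ 8897850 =0.00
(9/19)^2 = 81/361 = 0.22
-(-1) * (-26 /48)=-13 /24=-0.54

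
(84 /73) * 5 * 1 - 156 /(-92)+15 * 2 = 62877 /1679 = 37.45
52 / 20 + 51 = 268 / 5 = 53.60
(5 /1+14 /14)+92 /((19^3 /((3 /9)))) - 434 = -8806864 /20577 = -428.00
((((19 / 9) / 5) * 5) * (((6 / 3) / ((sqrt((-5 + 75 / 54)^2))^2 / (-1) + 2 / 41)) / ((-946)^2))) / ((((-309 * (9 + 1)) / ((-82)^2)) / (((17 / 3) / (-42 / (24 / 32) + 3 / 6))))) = -9373256 / 116166740432655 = -0.00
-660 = -660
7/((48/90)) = 105/8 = 13.12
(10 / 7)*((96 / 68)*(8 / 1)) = 1920 / 119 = 16.13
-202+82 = -120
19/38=1/2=0.50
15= 15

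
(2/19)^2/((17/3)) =12/6137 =0.00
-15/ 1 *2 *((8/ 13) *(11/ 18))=-440/ 39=-11.28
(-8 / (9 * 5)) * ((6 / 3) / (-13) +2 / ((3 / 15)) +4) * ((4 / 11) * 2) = -256 / 143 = -1.79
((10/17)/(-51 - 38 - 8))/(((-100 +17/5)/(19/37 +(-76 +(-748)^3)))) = -774241774850/29469279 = -26272.84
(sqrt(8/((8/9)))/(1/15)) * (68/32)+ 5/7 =5395/56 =96.34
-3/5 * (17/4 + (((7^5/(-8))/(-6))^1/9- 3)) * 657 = -1266331/80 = -15829.14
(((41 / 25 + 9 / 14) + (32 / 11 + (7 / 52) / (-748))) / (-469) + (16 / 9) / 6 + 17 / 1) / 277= 1489891594571 / 23875878826800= 0.06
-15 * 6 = -90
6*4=24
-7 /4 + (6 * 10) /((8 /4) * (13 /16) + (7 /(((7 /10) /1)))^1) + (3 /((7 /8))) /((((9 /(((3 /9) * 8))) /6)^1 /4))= 72371 /2604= 27.79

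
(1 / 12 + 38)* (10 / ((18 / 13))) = 29705 / 108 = 275.05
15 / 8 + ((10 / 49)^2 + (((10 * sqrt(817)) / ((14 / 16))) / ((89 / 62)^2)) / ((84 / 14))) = 36815 / 19208 + 153760 * sqrt(817) / 166341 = 28.34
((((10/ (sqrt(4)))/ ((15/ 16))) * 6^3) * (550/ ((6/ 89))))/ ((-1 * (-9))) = 3132800/ 3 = 1044266.67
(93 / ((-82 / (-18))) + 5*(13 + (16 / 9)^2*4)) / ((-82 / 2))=-493582 / 136161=-3.62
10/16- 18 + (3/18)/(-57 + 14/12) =-46573/2680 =-17.38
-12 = -12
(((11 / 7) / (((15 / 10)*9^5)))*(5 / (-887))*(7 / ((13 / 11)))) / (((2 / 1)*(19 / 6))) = -1210 / 12936986361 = -0.00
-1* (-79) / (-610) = -0.13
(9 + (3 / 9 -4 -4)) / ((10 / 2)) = 4 / 15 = 0.27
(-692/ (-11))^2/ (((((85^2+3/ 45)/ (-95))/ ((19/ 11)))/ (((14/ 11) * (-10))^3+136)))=218616512187600/ 1263122993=173076.19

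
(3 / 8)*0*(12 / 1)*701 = 0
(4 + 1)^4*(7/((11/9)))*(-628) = -24727500/11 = -2247954.55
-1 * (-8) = 8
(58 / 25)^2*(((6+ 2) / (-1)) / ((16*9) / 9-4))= -6728 / 1875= -3.59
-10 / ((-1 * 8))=1.25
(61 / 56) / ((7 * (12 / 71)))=4331 / 4704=0.92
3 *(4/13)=12/13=0.92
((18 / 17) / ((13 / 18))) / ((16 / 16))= 324 / 221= 1.47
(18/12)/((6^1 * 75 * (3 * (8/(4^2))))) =1/450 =0.00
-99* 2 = -198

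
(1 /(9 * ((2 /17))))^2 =289 /324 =0.89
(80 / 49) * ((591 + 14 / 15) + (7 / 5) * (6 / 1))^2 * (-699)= -60460722640 / 147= -411297432.93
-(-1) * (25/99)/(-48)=-25/4752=-0.01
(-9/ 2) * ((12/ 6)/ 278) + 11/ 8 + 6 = 8165/ 1112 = 7.34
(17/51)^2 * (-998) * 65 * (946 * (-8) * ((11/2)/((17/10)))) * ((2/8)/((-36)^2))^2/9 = 0.73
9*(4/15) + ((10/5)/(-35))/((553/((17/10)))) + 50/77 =3245923/1064525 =3.05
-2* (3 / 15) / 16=-1 / 40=-0.02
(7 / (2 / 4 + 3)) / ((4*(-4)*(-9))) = 1 / 72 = 0.01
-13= -13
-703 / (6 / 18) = -2109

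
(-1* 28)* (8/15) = -224/15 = -14.93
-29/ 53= -0.55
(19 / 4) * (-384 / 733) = -1824 / 733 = -2.49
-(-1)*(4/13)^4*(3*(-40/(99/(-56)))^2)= 1284505600/93308787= 13.77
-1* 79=-79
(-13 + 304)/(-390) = -97/130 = -0.75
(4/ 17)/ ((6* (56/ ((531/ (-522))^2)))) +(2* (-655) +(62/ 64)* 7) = -12520776649/ 9607584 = -1303.22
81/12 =27/4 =6.75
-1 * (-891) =891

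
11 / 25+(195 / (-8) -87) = -110.94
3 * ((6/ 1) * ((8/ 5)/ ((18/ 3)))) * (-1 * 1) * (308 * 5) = -7392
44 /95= 0.46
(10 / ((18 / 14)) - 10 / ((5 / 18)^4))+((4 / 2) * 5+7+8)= -1852693 / 1125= -1646.84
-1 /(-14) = 1 /14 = 0.07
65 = 65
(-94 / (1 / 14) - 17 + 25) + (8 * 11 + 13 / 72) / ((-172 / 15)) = -5431169 / 4128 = -1315.69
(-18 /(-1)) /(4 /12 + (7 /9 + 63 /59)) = 9558 /1157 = 8.26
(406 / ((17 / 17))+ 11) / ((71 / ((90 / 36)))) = 2085 / 142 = 14.68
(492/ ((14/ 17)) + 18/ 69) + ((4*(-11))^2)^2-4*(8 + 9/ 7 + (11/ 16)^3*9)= 618016584277/ 164864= 3748644.85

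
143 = 143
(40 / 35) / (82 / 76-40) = -304 / 10353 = -0.03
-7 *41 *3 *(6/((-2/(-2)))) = -5166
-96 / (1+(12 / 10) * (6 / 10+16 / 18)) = -34.45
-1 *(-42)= 42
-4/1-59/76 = -363/76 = -4.78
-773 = -773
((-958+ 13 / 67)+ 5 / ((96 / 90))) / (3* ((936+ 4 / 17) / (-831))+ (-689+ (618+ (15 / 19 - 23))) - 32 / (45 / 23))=4113736557885 / 487484057552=8.44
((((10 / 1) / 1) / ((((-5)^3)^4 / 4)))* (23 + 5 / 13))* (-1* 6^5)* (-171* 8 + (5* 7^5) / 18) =-62418622464 / 634765625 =-98.33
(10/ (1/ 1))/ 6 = 5/ 3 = 1.67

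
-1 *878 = -878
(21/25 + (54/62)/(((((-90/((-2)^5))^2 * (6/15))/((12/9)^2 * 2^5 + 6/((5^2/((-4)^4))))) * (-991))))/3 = 83686163/311050125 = 0.27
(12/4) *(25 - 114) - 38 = -305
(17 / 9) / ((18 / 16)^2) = 1088 / 729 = 1.49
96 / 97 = 0.99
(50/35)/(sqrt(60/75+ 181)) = 10*sqrt(505)/2121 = 0.11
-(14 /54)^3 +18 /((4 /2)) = 176804 /19683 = 8.98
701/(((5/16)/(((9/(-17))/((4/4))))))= -100944/85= -1187.58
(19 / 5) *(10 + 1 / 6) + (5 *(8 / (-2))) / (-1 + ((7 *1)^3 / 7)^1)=2293 / 60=38.22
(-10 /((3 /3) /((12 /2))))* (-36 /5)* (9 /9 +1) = 864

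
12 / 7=1.71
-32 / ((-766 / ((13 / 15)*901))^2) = -1097554952 / 33005025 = -33.25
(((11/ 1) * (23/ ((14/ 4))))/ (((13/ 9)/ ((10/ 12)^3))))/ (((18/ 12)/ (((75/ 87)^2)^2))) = 12353515625/ 1158526278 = 10.66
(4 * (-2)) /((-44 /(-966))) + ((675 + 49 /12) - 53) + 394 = 111467 /132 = 844.45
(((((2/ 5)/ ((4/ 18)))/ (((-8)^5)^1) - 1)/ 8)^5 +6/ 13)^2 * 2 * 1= 538696698166600691633472198624160759594753606431217824924906169/ 1264608136749683677063284412052745371247885310786273280000000000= 0.43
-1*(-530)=530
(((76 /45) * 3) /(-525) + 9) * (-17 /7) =-1203583 /55125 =-21.83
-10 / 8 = -5 / 4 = -1.25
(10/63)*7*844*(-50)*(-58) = 24476000/9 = 2719555.56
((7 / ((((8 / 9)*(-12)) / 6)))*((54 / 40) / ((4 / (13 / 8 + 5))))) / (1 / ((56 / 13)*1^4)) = -631071 / 16640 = -37.92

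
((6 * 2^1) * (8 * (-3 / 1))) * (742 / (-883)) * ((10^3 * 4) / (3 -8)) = -193609.06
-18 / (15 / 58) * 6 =-2088 / 5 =-417.60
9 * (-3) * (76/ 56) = -513/ 14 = -36.64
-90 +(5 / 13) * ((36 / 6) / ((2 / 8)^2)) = -690 / 13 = -53.08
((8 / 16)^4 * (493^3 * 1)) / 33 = 119823157 / 528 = 226937.80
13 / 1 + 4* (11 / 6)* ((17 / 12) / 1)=421 / 18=23.39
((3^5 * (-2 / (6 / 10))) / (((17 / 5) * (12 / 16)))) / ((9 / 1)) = -600 / 17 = -35.29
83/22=3.77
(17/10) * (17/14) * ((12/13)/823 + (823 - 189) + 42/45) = 7362091196/5616975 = 1310.69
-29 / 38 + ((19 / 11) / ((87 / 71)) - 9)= -303785 / 36366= -8.35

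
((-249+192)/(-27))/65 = 19/585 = 0.03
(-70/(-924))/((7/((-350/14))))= -125/462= -0.27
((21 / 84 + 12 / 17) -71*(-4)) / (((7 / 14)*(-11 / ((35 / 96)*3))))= -678195 / 11968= -56.67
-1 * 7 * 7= -49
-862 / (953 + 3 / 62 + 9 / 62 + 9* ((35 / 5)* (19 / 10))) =-267220 / 332597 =-0.80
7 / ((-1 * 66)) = -7 / 66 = -0.11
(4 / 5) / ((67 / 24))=96 / 335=0.29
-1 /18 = -0.06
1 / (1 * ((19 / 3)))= 3 / 19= 0.16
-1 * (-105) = 105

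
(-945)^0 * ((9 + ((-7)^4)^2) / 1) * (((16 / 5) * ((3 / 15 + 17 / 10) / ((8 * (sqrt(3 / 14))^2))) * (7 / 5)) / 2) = 1073407622 / 75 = 14312101.63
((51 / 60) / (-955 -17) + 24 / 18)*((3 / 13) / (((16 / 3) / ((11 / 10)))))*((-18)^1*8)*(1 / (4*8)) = -0.29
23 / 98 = 0.23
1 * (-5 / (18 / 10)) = -25 / 9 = -2.78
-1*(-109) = 109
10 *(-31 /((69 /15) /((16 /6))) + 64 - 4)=29000 /69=420.29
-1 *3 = -3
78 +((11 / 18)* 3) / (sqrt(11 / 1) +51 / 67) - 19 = 49379* sqrt(11) / 280668 +5507275 / 93556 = 59.45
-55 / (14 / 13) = -51.07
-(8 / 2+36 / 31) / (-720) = 2 / 279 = 0.01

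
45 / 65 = 9 / 13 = 0.69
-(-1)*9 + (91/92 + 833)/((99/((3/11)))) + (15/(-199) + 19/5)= 15.02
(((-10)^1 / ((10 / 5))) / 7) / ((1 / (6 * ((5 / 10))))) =-15 / 7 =-2.14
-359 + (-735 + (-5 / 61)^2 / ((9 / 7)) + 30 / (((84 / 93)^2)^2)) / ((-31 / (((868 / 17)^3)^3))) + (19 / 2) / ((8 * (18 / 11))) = 6670625699309887263252541827050249 / 127084460672257056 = 52489703808186410.13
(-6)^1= -6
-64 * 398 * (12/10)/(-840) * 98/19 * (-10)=-178304/95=-1876.88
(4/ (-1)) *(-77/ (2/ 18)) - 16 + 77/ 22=5519/ 2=2759.50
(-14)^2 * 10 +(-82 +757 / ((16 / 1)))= 30805 / 16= 1925.31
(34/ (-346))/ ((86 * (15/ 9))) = -0.00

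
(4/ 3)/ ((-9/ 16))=-64/ 27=-2.37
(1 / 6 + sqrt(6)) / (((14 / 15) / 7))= 5 / 4 + 15 *sqrt(6) / 2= 19.62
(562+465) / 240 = 1027 / 240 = 4.28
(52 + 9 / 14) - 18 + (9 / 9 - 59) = -327 / 14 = -23.36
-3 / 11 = -0.27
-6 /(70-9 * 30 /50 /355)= -10650 /124223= -0.09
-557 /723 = -0.77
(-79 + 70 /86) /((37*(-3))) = 3362 /4773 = 0.70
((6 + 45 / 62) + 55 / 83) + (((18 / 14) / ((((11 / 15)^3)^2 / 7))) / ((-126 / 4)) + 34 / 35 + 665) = 214266717450789 / 319075851710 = 671.52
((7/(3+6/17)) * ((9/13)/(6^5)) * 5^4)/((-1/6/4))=-74375/26676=-2.79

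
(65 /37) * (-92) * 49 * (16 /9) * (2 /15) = -1877.21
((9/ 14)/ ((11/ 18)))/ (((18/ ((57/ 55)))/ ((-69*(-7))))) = 35397/ 1210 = 29.25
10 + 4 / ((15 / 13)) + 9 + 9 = 472 / 15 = 31.47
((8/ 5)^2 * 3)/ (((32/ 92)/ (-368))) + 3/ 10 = -406257/ 50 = -8125.14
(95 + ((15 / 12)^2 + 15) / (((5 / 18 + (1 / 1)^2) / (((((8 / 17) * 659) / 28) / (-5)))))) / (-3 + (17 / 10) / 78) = -141514815 / 6358051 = -22.26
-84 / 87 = -28 / 29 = -0.97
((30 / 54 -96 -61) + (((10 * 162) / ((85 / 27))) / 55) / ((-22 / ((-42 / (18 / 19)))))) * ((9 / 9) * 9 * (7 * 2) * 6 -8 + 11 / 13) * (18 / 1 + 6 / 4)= -375713593 / 187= -2009163.60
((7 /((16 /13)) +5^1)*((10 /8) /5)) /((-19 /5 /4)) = -45 /16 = -2.81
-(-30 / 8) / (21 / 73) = 13.04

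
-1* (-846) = 846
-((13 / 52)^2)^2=-1 / 256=-0.00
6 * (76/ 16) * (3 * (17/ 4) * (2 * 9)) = 6540.75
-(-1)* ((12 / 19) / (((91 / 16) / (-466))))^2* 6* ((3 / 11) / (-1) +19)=9894475137024 / 32883851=300891.62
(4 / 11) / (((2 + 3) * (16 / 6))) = 3 / 110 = 0.03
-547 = -547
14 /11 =1.27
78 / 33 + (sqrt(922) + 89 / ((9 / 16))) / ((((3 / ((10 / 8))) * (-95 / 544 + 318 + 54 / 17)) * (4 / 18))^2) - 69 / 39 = 41616 * sqrt(922) / 1219755625 + 9510983863 / 15856823125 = 0.60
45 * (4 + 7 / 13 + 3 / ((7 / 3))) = 23850 / 91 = 262.09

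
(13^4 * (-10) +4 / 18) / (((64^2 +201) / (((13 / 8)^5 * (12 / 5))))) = -119300525123 / 66001920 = -1807.53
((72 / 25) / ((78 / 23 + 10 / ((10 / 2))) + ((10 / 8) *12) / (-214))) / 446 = 177192 / 146014825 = 0.00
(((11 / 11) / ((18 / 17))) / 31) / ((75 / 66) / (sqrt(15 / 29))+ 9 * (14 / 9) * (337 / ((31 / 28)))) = 543475856 / 76018578999621-28985 * sqrt(435) / 228055736998863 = 0.00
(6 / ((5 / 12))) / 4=18 / 5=3.60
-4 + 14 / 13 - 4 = -90 / 13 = -6.92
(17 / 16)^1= 17 / 16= 1.06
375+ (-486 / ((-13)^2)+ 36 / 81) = 372.57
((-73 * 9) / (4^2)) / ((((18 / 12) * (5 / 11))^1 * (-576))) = 803 / 7680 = 0.10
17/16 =1.06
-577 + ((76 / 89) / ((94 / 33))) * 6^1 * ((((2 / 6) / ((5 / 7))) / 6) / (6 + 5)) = -12067689 / 20915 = -576.99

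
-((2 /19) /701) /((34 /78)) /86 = -39 /9736189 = -0.00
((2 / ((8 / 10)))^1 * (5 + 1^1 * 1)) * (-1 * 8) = -120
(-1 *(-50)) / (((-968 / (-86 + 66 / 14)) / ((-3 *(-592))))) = 6315900 / 847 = 7456.79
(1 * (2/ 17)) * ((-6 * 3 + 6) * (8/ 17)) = -192/ 289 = -0.66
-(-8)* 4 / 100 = 0.32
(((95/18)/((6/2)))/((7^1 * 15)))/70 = 19/79380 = 0.00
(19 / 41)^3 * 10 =68590 / 68921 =1.00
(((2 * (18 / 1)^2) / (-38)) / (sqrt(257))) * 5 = -1620 * sqrt(257) / 4883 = -5.32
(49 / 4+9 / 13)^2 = 452929 / 2704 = 167.50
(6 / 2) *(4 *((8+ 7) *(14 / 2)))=1260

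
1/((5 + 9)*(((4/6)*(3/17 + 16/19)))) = 969/9212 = 0.11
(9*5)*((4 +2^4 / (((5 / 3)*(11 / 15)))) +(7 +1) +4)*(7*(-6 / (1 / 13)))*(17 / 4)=-33415200 / 11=-3037745.45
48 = 48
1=1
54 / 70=27 / 35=0.77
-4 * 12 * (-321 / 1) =15408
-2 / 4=-1 / 2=-0.50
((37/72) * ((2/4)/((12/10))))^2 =34225/746496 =0.05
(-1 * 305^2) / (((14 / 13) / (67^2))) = -5428659925 / 14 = -387761423.21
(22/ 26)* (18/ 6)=33/ 13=2.54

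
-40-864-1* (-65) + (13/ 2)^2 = -3187/ 4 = -796.75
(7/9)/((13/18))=14/13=1.08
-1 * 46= -46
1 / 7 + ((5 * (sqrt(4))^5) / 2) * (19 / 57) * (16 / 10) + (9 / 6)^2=3785 / 84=45.06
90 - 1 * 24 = 66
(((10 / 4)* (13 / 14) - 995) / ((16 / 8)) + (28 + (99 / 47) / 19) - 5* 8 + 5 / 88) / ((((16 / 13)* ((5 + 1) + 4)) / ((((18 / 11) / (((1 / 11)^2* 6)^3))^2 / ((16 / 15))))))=-4284400770683237633 / 614498304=-6972192995.15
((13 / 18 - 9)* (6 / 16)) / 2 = -149 / 96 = -1.55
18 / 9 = 2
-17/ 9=-1.89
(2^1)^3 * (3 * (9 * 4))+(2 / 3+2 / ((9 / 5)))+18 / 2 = 7873 / 9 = 874.78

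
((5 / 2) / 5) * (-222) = -111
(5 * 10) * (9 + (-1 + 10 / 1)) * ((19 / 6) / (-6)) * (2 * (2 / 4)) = -475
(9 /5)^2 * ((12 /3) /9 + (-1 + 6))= 17.64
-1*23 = -23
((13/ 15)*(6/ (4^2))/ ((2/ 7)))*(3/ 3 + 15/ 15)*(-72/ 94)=-819/ 470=-1.74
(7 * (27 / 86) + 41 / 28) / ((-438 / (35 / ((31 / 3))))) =-22045 / 778472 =-0.03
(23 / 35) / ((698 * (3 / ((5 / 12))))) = 23 / 175896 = 0.00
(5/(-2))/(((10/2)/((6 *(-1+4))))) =-9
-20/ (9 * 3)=-20/ 27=-0.74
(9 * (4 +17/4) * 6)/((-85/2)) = -891/85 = -10.48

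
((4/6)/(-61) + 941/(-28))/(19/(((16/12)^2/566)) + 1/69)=-7923914/1425806375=-0.01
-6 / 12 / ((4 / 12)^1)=-3 / 2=-1.50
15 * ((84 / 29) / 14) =90 / 29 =3.10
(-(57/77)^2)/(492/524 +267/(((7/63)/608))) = -0.00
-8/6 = -4/3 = -1.33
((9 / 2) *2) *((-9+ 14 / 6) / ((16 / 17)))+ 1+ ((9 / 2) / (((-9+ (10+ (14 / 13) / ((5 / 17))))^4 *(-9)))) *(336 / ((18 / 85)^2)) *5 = -93234418718737 / 910320387948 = -102.42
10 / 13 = 0.77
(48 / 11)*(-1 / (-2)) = 24 / 11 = 2.18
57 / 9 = 19 / 3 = 6.33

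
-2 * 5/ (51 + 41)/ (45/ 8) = -4/ 207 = -0.02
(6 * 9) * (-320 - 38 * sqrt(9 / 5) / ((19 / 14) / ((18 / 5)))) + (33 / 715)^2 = -73007991 / 4225 - 81648 * sqrt(5) / 25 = -24582.82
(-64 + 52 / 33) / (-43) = 2060 / 1419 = 1.45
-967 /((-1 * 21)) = 967 /21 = 46.05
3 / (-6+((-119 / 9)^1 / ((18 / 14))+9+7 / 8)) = -1944 / 4153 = -0.47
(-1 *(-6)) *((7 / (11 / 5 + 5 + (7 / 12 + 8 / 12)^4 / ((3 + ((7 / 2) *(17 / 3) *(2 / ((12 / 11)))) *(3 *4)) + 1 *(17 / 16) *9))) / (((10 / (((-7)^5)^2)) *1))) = 681687349302736 / 4140149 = 164652854.11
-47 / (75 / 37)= -23.19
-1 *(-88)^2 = -7744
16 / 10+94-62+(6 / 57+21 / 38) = 6509 / 190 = 34.26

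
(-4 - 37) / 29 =-1.41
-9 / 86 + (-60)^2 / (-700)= -3159 / 602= -5.25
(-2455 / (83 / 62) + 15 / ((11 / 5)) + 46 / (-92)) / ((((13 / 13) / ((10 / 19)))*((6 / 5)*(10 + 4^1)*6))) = -9269675 / 971432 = -9.54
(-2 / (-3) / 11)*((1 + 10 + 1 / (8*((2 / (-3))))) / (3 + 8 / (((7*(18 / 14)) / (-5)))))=-519 / 1144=-0.45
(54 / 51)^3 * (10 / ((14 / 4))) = 116640 / 34391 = 3.39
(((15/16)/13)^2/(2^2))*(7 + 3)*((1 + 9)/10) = 0.01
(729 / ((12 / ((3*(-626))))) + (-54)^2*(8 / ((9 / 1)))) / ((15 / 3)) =-222993 / 10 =-22299.30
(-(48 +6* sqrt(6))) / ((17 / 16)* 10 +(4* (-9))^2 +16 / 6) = -1152 / 31423 - 144* sqrt(6) / 31423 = -0.05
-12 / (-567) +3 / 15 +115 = 108884 / 945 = 115.22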